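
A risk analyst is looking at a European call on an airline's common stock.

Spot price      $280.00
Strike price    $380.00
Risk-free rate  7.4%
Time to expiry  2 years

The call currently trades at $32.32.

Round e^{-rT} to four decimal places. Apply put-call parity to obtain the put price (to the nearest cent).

$80.03

exp(−rT) = exp(−0.074·2) = 0.8624
Put-call parity: C − P = S − K·e^(−rT) = 280 − 380·0.8624 = 280 − 327.7120 = -47.7120
P = C − (C − P) = 32.32 − (-47.7120) = 80.0320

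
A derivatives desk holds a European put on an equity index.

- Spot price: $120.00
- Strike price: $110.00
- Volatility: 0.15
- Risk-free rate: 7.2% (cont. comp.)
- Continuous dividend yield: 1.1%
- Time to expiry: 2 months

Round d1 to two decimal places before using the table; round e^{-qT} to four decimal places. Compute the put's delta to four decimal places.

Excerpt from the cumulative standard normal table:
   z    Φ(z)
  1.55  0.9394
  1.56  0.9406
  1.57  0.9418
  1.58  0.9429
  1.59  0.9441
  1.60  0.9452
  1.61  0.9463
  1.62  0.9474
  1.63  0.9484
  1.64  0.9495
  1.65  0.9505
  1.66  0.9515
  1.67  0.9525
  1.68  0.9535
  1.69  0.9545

T = 0.1667;  σ√T = 0.0612
d₁ = [ln(120/110) + (0.072 − 0.011 + ½·0.15²)·0.1667] / (σ√T) = (0.0870 + 0.0120) / 0.0612 = 1.6175 ≈ 1.62
N(d₁) = N(1.62) = 0.9474
Δ_put = e^(−qT)·(N(d₁) − 1) = 0.9982·(0.9474 − 1) = -0.0525

-0.0525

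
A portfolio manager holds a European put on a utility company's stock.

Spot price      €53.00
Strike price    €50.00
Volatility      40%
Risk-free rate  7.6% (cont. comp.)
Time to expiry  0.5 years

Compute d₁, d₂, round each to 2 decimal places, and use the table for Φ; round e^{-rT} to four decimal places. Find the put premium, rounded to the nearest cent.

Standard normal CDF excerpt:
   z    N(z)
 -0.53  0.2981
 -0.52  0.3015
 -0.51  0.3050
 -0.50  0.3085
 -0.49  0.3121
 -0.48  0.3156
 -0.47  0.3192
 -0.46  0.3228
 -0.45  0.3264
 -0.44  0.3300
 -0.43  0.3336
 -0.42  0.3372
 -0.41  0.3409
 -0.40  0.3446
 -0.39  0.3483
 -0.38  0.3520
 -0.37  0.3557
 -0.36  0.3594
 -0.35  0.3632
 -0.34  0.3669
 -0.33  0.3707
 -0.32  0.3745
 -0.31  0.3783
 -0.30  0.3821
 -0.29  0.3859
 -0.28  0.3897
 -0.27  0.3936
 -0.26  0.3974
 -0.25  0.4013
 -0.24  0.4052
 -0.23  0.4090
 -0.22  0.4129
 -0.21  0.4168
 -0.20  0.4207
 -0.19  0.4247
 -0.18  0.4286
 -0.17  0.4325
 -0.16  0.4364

€3.52

σ√T = 0.4 × 0.7071 = 0.2828
ln(S/K) + (r + σ²/2)T = ln(53/50) + (0.076 + 0.4²/2)·0.5 = 0.0583 + 0.0780 = 0.1363
d₁ = 0.1363 / 0.2828 = 0.4818 which rounds to 0.48
d₂ = d₁ − σ√T = 0.4818 − 0.2828 = 0.1989 which rounds to 0.20
e^(−rT) = e^(−0.076·0.5) = 0.9627
N(−d₂) = N(-0.20) = 0.4207;  N(−d₁) = N(-0.48) = 0.3156
P = 50·0.9627·0.4207 − 53·0.3156 = 20.2504 − 16.7268 = 3.5236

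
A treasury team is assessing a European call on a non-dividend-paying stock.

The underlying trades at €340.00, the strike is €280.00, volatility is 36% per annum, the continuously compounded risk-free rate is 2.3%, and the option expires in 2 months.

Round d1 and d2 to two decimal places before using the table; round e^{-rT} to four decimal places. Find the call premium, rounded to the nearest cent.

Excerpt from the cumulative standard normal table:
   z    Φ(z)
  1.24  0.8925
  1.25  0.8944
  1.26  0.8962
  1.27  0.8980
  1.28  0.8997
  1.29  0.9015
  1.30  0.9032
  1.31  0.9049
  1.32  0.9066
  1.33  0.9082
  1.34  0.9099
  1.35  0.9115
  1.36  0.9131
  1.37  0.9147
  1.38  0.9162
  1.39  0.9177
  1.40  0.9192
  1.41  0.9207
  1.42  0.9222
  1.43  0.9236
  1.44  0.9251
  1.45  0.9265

€63.06

σ√T = 0.36·√0.1667 = 0.1470
d₁ = [ln(340/280) + (0.023 + 0.36²/2)·0.1667] / 0.1470 = [0.1942 + 0.0146] / 0.1470 = 1.4206 which rounds to 1.42
d₂ = d₁ − σ√T = 1.4206 − 0.1470 = 1.2737 which rounds to 1.27
e^(−rT) = e^(−0.023·0.1667) = 0.9962
C = 340·N(1.42) − 280·0.9962·N(1.27) = 340·0.9222 − 280·0.9962·0.8980 = 313.5480 − 250.4845 = 63.0635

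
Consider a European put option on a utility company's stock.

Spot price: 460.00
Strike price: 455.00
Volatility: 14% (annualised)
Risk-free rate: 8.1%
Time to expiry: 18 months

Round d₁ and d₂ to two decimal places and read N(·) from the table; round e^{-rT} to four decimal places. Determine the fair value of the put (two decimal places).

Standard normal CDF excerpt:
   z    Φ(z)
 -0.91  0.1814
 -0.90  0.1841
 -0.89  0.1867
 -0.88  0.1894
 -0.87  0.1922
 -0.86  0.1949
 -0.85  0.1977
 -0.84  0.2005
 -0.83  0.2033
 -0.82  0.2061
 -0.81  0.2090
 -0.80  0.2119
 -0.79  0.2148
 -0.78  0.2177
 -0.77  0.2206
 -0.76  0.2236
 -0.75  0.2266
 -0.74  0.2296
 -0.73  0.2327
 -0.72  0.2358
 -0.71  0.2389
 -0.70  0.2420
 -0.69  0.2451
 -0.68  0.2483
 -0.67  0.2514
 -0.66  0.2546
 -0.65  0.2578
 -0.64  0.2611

σ√T = 0.14·√1.5 = 0.1715
d₁ = [ln(460/455) + (0.081 + ½·0.14²)·1.5] / (σ√T) = (0.0109 + 0.1362) / 0.1715 = 0.8581 ⇒ 0.86
d₂ = 0.8581 − 0.1715 = 0.6866 ⇒ 0.69
e^(−rT) = e^(−0.081·1.5) = 0.8856
N(−d₂) = N(-0.69) = 0.2451;  N(−d₁) = N(-0.86) = 0.1949
P = 455·0.8856·0.2451 − 460·0.1949 = 98.7626 − 89.6540 = 9.1086

9.11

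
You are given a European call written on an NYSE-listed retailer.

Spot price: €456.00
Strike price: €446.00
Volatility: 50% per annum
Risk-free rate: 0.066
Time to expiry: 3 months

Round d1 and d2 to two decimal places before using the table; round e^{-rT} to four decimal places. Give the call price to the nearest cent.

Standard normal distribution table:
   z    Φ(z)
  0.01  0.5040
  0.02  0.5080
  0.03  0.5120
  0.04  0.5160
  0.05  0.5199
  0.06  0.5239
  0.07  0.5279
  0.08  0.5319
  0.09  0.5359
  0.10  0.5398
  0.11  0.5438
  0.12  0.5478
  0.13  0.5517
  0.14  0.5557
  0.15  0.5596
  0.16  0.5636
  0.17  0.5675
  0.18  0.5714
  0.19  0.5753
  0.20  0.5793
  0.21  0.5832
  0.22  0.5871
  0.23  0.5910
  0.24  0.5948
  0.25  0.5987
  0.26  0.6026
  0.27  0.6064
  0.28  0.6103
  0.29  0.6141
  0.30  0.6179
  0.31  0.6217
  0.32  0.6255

σ√T = 0.5·√0.25 = 0.2500
d₁ = [ln(456/446) + (0.066 + 0.5²/2)·0.25] / 0.2500 = [0.0222 + 0.0478] / 0.2500 = 0.2797 which rounds to 0.28
d₂ = d₁ − σ√T = 0.2797 − 0.2500 = 0.0297 which rounds to 0.03
e^(−rT) = e^(−0.066·0.25) = 0.9836
C = 456·N(0.28) − 446·0.9836·N(0.03) = 456·0.6103 − 446·0.9836·0.5120 = 278.2968 − 224.6070 = 53.6898

€53.69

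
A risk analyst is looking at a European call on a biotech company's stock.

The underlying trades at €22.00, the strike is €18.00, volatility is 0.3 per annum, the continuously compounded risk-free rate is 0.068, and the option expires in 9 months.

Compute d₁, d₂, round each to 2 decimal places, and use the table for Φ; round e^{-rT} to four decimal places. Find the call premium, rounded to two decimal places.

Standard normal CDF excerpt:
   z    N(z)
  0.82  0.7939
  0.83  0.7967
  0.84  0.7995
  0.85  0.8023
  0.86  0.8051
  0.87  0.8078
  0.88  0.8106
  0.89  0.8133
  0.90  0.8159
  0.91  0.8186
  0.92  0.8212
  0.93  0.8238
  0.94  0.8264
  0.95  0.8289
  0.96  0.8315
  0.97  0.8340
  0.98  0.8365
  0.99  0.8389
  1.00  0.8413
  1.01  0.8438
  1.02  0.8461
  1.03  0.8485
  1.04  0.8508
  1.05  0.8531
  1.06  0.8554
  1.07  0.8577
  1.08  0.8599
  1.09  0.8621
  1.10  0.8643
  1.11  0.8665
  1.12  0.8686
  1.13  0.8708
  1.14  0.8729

σ√T = 0.3·√0.75 = 0.2598
d₁ = [ln(22/18) + (0.068 + 0.3²/2)·0.75] / 0.2598 = [0.2007 + 0.0848] / 0.2598 = 1.0986 which rounds to 1.10
d₂ = d₁ − σ√T = 1.0986 − 0.2598 = 0.8388 which rounds to 0.84
exp(−rT) = exp(−0.068·0.75) = 0.9503
C = 22·N(1.10) − 18·0.9503·N(0.84) = 22·0.8643 − 18·0.9503·0.7995 = 19.0146 − 13.6758 = 5.3388

€5.34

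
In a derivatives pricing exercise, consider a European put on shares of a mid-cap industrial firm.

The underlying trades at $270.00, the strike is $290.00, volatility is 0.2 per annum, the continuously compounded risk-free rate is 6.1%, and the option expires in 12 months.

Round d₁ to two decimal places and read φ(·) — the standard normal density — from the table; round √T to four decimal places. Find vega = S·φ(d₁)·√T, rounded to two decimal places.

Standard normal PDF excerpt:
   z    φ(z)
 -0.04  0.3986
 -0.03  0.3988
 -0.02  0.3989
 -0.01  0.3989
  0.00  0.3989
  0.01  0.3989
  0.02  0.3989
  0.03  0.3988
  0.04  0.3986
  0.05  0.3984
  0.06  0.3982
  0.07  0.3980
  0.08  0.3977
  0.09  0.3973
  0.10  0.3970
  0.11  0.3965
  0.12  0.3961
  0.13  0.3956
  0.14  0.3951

σ√T = 0.2·√1 = 0.2000
d₁ = [ln(270/290) + (0.061 + 0.2²/2)·1] / 0.2000 = [-0.0715 + 0.0810] / 0.2000 = 0.0477 ≈ 0.05
√T = √1 = 1.0000
φ(d₁) = φ(0.05) = 0.3984
vega = S·φ(d₁)·√T = 270·0.3984·1.0000 = 107.5680

107.57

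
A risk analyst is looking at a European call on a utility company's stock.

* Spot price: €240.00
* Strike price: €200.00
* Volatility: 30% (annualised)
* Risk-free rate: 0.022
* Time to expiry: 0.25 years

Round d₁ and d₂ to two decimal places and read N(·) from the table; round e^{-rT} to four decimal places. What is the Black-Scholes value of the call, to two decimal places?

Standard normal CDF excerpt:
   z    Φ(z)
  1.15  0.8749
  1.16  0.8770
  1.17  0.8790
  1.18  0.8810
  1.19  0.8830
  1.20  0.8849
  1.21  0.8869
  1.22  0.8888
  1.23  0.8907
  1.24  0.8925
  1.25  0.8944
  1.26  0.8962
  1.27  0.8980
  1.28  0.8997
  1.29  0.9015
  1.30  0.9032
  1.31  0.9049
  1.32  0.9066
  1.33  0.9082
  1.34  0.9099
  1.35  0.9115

€42.74

T = 0.25;  σ√T = 0.1500
ln(S/K) + (r + σ²/2)T = ln(240/200) + (0.022 + 0.3²/2)·0.25 = 0.1823 + 0.0168 = 0.1991
d₁ = 0.1991 / 0.1500 = 1.3271 → 1.33
d₂ = d₁ − σ√T = 1.3271 − 0.1500 = 1.1771 → 1.18
e^(−rT) = e^(−0.022·0.25) = 0.9945
N(d₁) = N(1.33) = 0.9082;  N(d₂) = N(1.18) = 0.8810
C = 240·0.9082 − 200·0.9945·0.8810 = 217.9680 − 175.2309 = 42.7371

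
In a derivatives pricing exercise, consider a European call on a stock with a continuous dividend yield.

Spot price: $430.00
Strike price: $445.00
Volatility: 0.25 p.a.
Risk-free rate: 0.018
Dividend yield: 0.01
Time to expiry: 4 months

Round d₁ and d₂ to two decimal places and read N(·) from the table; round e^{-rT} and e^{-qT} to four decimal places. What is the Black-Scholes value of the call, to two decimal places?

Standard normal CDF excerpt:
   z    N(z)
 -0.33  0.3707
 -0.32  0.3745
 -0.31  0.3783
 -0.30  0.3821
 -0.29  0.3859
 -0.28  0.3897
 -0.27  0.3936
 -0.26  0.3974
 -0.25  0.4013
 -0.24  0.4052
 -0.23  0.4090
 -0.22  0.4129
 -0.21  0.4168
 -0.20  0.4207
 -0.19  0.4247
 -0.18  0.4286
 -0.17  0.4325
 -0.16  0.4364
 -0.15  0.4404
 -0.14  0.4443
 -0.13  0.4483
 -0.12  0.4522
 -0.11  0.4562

σ√T = 0.25·√0.3333 = 0.1443
d₁ = [ln(430/445) + (0.018 − 0.01 + 0.25²/2)·0.3333] / 0.1443 = [-0.0343 + 0.0131] / 0.1443 = -0.1469 ⇒ -0.15
d₂ = d₁ − σ√T = -0.1469 − 0.1443 = -0.2913 ⇒ -0.29
exp(−qT) = exp(−0.01·0.3333) = 0.9967;  exp(−rT) = exp(−0.018·0.3333) = 0.9940
N(d₁) = N(-0.15) = 0.4404;  N(d₂) = N(-0.29) = 0.3859
C = 430·0.9967·0.4404 − 445·0.9940·0.3859 = 188.7471 − 170.6951 = 18.0519

$18.05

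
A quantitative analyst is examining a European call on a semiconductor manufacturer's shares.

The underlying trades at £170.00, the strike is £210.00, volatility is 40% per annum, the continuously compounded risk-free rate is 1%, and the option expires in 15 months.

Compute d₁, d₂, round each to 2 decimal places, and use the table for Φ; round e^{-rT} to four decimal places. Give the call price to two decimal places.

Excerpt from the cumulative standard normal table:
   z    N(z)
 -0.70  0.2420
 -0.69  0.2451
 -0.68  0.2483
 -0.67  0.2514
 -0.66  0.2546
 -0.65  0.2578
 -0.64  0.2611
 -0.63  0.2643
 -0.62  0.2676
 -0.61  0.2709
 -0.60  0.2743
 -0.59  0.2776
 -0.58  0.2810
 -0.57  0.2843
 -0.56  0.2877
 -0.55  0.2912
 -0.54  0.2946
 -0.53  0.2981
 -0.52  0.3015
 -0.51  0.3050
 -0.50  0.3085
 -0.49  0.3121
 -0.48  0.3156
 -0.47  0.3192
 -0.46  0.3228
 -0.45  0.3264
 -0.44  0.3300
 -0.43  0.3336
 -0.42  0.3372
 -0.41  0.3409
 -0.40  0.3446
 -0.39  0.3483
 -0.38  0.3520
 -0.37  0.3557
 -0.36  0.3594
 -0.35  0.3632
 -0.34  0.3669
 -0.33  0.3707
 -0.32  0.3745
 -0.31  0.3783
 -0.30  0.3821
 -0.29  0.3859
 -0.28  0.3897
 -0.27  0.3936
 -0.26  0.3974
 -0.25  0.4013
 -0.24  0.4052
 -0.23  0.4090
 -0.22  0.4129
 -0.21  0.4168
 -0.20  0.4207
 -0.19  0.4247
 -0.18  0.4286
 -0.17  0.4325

σ√T = 0.4 × 1.1180 = 0.4472
d₁ = [ln(170/210) + (0.01 + 0.4²/2)·1.25] / 0.4472 = [-0.2113 + 0.1125] / 0.4472 = -0.2209 ⇒ -0.22
d₂ = d₁ − σ√T = -0.2209 − 0.4472 = -0.6682 ⇒ -0.67
e^(−rT) = e^(−0.01·1.25) = 0.9876
C = 170·N(-0.22) − 210·0.9876·N(-0.67) = 170·0.4129 − 210·0.9876·0.2514 = 70.1930 − 52.1394 = 18.0536

£18.05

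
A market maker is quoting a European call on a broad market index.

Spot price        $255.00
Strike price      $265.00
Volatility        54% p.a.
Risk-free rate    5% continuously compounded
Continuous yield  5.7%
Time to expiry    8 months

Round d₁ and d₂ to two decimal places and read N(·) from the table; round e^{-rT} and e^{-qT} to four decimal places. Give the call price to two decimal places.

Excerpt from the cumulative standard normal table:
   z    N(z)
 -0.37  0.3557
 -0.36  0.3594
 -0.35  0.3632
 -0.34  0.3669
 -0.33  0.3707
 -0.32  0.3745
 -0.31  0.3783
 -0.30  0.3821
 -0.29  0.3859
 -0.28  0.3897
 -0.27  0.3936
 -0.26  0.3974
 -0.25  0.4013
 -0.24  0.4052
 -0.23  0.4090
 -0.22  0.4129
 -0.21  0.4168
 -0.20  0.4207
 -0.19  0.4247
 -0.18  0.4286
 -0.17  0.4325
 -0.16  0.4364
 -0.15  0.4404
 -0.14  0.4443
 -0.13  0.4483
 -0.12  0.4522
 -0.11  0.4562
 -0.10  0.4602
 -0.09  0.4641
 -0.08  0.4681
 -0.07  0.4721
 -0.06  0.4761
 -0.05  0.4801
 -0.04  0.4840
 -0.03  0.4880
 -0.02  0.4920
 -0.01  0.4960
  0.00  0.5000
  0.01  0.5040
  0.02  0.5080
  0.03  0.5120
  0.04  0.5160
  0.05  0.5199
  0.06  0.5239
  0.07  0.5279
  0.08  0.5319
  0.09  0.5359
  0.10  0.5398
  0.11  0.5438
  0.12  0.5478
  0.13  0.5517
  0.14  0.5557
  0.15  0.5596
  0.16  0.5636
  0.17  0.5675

σ√T = 0.54·√0.6667 = 0.4409
d₁ = [ln(255/265) + (0.05 − 0.057 + ½·0.54²)·0.6667] / (σ√T) = (-0.0385 + 0.0925) / 0.4409 = 0.1226 ≈ 0.12
d₂ = 0.1226 − 0.4409 = -0.3183 ≈ -0.32
e^(−qT) = e^(−0.057·0.6667) = 0.9627;  e^(−rT) = e^(−0.05·0.6667) = 0.9672
N(d₁) = N(0.12) = 0.5478;  N(d₂) = N(-0.32) = 0.3745
C = 255·0.9627·0.5478 − 265·0.9672·0.3745 = 134.4786 − 95.9873 = 38.4913

$38.49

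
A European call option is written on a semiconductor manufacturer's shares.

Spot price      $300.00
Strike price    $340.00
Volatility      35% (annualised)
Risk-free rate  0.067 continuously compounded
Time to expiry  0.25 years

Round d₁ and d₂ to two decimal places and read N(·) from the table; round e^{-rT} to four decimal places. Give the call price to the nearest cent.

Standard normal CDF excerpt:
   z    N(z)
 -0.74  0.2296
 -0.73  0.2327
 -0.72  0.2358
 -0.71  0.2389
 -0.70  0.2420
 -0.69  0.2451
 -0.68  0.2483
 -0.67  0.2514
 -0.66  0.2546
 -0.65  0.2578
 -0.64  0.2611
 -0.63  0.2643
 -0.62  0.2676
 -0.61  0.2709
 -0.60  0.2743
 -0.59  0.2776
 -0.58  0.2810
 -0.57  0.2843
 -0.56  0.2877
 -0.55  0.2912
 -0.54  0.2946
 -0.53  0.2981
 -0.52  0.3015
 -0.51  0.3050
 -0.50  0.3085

T = 0.25;  σ√T = 0.1750
ln(S/K) + (r + σ²/2)T = ln(300/340) + (0.067 + 0.35²/2)·0.25 = -0.1252 + 0.0321 = -0.0931
d₁ = -0.0931 / 0.1750 = -0.5320 → -0.53
d₂ = d₁ − σ√T = -0.5320 − 0.1750 = -0.7070 → -0.71
exp(−rT) = exp(−0.067·0.25) = 0.9834
N(d₁) = N(-0.53) = 0.2981;  N(d₂) = N(-0.71) = 0.2389
C = 300·0.2981 − 340·0.9834·0.2389 = 89.4300 − 79.8776 = 9.5524

$9.55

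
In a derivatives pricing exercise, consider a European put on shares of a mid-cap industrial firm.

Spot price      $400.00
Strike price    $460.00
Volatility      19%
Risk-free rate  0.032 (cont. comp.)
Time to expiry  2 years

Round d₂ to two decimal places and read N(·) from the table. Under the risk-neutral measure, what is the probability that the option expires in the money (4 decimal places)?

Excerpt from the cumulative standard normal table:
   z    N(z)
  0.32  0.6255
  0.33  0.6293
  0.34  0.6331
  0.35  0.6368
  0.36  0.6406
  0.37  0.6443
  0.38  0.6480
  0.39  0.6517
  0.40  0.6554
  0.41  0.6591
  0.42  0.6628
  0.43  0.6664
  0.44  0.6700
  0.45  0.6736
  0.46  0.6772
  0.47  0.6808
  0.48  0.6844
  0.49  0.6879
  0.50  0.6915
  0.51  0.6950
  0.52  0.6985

T = 2;  σ√T = 0.2687
ln(S/K) + (r + σ²/2)T = ln(400/460) + (0.032 + 0.19²/2)·2 = -0.1398 + 0.1001 = -0.0397
d₁ = -0.0397 / 0.2687 = -0.1476 → -0.15
d₂ = d₁ − σ√T = -0.1476 − 0.2687 = -0.4163 → -0.42
Pr(exercise) under Q = N(−d₂) = N(0.42) = 0.6628

0.6628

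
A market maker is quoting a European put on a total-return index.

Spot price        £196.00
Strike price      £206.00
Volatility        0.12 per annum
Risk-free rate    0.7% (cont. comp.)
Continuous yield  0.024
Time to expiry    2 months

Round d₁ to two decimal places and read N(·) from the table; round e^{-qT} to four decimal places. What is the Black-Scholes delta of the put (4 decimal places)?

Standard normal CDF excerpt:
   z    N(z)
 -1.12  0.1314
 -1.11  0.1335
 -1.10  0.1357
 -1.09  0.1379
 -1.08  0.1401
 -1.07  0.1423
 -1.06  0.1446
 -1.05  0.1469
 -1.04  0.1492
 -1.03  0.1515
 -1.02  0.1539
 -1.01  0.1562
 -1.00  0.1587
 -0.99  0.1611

σ√T = 0.12 × 0.4082 = 0.0490
ln(S/K) + (r − q + σ²/2)T = ln(196/206) + (0.007 − 0.024 + 0.12²/2)·0.1667 = -0.0498 − 0.0016 = -0.0514
d₁ = -0.0514 / 0.0490 = -1.0491 which rounds to -1.05
N(d₁) = N(-1.05) = 0.1469
Δ_put = exp(−qT)·(N(d₁) − 1) = 0.9960·(0.1469 − 1) = -0.8497

-0.8497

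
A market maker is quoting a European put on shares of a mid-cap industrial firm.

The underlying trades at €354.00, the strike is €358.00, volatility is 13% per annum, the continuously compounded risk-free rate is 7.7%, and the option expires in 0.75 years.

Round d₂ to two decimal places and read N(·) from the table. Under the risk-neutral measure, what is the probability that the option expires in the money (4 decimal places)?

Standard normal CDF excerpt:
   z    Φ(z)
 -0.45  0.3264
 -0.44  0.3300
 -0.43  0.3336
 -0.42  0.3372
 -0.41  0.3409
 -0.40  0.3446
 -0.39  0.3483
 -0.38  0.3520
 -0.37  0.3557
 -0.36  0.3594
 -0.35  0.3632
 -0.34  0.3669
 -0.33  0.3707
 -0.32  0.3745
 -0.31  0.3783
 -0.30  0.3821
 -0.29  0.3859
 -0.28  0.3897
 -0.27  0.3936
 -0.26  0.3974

0.3594

σ√T = 0.13 × 0.8660 = 0.1126
d₁ = [ln(354/358) + (0.077 + 0.13²/2)·0.75] / 0.1126 = [-0.0112 + 0.0641] / 0.1126 = 0.4694 ⇒ 0.47
d₂ = d₁ − σ√T = 0.4694 − 0.1126 = 0.3569 ⇒ 0.36
Pr(exercise) under Q = N(−d₂) = N(-0.36) = 0.3594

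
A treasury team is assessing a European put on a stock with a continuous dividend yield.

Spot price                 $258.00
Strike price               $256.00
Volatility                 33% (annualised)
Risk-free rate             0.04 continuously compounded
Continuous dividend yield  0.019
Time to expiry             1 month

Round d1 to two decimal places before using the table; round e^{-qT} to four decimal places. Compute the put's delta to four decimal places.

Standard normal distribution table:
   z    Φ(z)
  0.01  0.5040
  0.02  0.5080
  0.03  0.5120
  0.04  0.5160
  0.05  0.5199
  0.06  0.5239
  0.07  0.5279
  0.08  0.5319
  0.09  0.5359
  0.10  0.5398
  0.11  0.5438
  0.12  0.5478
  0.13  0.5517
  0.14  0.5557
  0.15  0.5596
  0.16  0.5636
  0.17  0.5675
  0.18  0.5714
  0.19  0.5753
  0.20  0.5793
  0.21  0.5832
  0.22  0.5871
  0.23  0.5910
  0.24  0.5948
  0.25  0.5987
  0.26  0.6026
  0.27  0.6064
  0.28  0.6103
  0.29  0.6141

-0.4397

T = 0.08333;  σ√T = 0.0953
d₁ = [ln(258/256) + (0.04 − 0.019 + ½·0.33²)·0.08333] / (σ√T) = (0.0078 + 0.0063) / 0.0953 = 0.1477 → 0.15
N(d₁) = N(0.15) = 0.5596
Δ_put = exp(−qT)·(N(d₁) − 1) = 0.9984·(0.5596 − 1) = -0.4397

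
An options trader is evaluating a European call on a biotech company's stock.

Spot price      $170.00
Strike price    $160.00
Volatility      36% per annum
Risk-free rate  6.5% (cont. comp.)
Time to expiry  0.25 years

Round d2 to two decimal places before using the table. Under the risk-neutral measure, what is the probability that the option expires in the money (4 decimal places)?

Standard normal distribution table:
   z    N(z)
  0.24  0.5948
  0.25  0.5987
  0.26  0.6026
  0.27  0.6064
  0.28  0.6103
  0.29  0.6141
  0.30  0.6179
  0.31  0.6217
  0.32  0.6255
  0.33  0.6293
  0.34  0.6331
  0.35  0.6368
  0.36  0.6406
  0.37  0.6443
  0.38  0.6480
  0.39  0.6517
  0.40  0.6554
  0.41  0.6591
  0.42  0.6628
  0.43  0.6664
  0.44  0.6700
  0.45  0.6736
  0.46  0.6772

σ√T = 0.36 × 0.5000 = 0.1800
d₁ = [ln(170/160) + (0.065 + 0.36²/2)·0.25] / 0.1800 = [0.0606 + 0.0324] / 0.1800 = 0.5171 ≈ 0.52
d₂ = d₁ − σ√T = 0.5171 − 0.1800 = 0.3371 ≈ 0.34
Pr(exercise) under Q = N(d₂) = 0.6331

0.6331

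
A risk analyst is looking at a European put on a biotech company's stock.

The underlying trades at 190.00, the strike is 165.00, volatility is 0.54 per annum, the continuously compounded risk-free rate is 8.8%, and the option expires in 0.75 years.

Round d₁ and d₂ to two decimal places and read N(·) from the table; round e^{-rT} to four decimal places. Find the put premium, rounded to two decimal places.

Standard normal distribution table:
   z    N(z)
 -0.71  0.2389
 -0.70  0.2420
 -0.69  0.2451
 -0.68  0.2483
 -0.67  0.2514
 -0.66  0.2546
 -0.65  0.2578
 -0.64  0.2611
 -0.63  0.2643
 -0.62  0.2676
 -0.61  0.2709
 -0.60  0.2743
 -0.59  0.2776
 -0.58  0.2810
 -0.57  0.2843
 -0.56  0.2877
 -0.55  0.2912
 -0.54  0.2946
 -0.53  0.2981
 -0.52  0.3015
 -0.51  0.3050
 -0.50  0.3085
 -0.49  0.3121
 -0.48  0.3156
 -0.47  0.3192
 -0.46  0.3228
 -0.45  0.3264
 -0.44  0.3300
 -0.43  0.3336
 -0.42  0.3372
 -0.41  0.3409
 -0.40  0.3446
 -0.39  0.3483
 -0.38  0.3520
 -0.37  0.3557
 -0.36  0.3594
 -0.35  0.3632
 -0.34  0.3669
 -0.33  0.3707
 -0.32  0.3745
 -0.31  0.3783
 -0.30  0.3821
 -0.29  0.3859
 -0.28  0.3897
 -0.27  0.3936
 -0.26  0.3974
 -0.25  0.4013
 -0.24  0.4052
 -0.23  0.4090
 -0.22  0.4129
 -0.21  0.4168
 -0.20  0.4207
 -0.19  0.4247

17.20

σ√T = 0.54 × 0.8660 = 0.4677
d₁ = [ln(190/165) + (0.088 + ½·0.54²)·0.75] / (σ√T) = (0.1411 + 0.1754) / 0.4677 = 0.6766 → 0.68
d₂ = 0.6766 − 0.4677 = 0.2090 → 0.21
exp(−rT) = exp(−0.088·0.75) = 0.9361
N(−d₂) = N(-0.21) = 0.4168;  N(−d₁) = N(-0.68) = 0.2483
P = 165·0.9361·0.4168 − 190·0.2483 = 64.3775 − 47.1770 = 17.2005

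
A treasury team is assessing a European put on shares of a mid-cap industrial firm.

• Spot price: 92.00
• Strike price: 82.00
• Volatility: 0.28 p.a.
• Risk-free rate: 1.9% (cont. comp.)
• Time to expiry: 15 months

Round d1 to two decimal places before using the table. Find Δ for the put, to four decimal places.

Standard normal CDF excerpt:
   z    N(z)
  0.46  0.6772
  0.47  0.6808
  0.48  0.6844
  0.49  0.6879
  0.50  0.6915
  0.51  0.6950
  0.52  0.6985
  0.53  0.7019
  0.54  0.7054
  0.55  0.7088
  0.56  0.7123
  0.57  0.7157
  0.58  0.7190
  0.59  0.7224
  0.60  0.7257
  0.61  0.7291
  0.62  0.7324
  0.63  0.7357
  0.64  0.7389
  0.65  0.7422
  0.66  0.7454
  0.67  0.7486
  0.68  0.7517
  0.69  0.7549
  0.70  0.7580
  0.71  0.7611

T = 1.25;  σ√T = 0.3130
ln(S/K) + (r + σ²/2)T = ln(92/82) + (0.019 + 0.28²/2)·1.25 = 0.1151 + 0.0728 = 0.1878
d₁ = 0.1878 / 0.3130 = 0.6000 ≈ 0.60
N(d₁) = N(0.60) = 0.7257
Δ_put = N(d₁) − 1 = 0.7257 − 1 = -0.2743

-0.2743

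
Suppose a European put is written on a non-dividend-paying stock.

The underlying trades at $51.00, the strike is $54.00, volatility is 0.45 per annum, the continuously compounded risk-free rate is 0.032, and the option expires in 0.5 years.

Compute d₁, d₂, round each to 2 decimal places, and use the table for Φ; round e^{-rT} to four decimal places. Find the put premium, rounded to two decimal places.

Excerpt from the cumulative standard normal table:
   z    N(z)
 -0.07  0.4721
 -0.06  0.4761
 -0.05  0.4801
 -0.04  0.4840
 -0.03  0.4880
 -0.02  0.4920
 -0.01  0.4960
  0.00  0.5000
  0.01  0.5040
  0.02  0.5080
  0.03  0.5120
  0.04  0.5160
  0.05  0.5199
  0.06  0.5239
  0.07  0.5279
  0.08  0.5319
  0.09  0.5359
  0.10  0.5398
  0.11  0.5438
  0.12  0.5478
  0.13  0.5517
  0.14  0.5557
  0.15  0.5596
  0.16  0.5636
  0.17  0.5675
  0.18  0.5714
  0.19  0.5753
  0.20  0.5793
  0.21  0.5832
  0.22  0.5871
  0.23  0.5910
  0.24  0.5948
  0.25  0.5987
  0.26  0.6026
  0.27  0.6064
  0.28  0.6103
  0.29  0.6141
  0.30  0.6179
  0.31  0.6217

σ√T = 0.45·√0.5 = 0.3182
d₁ = [ln(51/54) + (0.032 + ½·0.45²)·0.5] / (σ√T) = (-0.0572 + 0.0666) / 0.3182 = 0.0298 → 0.03
d₂ = 0.0298 − 0.3182 = -0.2884 → -0.29
exp(−rT) = exp(−0.032·0.5) = 0.9841
P = 54·0.9841·N(0.29) − 51·N(-0.03) = 54·0.9841·0.6141 − 51·0.4880 = 32.6341 − 24.8880 = 7.7461

$7.75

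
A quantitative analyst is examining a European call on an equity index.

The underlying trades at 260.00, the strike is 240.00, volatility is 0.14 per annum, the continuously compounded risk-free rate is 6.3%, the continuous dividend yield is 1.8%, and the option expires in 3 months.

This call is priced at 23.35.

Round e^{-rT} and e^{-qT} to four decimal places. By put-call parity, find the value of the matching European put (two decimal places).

exp(−qT) = exp(−0.018·0.25) = 0.9955;  exp(−rT) = exp(−0.063·0.25) = 0.9844
Put-call parity: C − P = S·e^(−qT) − K·e^(−rT) = 260·0.9955 − 240·0.9844 = 258.8300 − 236.2560 = 22.5740
P = C − (C − P) = 23.35 − (22.5740) = 0.7760

0.78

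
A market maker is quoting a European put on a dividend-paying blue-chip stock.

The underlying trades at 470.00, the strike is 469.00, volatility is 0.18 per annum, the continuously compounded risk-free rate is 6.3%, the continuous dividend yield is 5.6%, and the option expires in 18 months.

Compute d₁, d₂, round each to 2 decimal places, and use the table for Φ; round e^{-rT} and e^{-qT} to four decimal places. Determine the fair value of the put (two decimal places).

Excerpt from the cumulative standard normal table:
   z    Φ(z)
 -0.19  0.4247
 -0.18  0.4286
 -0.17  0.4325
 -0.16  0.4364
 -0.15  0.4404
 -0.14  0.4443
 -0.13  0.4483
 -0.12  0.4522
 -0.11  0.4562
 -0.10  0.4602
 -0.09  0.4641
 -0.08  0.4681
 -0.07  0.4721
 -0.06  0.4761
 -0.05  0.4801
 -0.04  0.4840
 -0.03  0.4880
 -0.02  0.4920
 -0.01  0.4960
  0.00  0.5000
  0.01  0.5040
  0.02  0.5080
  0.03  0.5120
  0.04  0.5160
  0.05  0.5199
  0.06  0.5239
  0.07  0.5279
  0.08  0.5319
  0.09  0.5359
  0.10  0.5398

34.95

T = 1.5;  σ√T = 0.2205
d₁ = [ln(470/469) + (0.063 − 0.056 + ½·0.18²)·1.5] / (σ√T) = (0.0021 + 0.0348) / 0.2205 = 0.1675 which rounds to 0.17
d₂ = 0.1675 − 0.2205 = -0.0529 which rounds to -0.05
e^(−qT) = e^(−0.056·1.5) = 0.9194;  e^(−rT) = e^(−0.063·1.5) = 0.9098
N(−d₂) = N(0.05) = 0.5199;  N(−d₁) = N(-0.17) = 0.4325
P = 469·0.9098·0.5199 − 470·0.9194·0.4325 = 221.8394 − 186.8910 = 34.9483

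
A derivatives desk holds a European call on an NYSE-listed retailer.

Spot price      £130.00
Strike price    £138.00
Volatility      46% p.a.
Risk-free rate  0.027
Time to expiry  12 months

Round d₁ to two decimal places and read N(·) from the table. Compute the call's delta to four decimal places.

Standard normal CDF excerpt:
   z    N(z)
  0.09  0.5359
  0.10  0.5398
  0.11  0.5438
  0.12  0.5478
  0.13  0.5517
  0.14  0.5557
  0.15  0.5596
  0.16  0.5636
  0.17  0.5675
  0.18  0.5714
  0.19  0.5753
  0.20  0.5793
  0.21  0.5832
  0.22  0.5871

0.5636

T = 1;  σ√T = 0.4600
ln(S/K) + (r + σ²/2)T = ln(130/138) + (0.027 + 0.46²/2)·1 = -0.0597 + 0.1328 = 0.0731
d₁ = 0.0731 / 0.4600 = 0.1589 ⇒ 0.16
N(d₁) = N(0.16) = 0.5636
Δ_call = N(d₁) = 0.5636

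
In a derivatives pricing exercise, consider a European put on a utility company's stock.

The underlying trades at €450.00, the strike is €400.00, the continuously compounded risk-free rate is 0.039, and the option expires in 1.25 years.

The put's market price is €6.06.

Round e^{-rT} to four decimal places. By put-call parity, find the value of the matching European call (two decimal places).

exp(−rT) = exp(−0.039·1.25) = 0.9524
Put-call parity: C − P = S − K·e^(−rT) = 450 − 400·0.9524 = 450 − 380.9600 = 69.0400
C = P + (C − P) = 6.06 + (69.0400) = 75.1000

€75.10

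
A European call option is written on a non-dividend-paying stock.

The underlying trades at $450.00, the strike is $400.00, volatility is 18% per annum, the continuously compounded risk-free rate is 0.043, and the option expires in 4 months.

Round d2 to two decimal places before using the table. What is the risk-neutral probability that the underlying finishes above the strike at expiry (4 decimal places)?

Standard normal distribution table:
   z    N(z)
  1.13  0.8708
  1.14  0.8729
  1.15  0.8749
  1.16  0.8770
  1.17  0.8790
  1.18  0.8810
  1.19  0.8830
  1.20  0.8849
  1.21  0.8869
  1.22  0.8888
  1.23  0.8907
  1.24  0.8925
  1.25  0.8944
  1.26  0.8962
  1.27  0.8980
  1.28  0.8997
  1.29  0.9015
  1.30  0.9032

0.8888

σ√T = 0.18 × 0.5774 = 0.1039
d₁ = [ln(450/400) + (0.043 + 0.18²/2)·0.3333] / 0.1039 = [0.1178 + 0.0197] / 0.1039 = 1.3233 which rounds to 1.32
d₂ = d₁ − σ√T = 1.3233 − 0.1039 = 1.2193 which rounds to 1.22
Pr(exercise) under Q = N(d₂) = 0.8888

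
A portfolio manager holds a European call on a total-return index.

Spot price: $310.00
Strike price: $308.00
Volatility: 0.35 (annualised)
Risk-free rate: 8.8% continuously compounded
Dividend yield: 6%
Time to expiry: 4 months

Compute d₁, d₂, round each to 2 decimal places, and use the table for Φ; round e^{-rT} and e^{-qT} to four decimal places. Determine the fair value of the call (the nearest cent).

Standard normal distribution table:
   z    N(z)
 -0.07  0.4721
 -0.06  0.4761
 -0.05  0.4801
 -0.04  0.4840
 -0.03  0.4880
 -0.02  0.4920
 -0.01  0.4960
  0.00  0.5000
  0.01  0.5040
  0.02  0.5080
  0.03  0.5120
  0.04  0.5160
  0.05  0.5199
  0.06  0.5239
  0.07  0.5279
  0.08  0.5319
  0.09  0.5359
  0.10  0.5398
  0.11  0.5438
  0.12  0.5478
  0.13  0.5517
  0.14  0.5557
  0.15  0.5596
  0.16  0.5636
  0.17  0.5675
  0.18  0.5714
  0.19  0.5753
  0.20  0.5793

$26.47

σ√T = 0.35·√0.3333 = 0.2021
d₁ = [ln(310/308) + (0.088 − 0.06 + 0.35²/2)·0.3333] / 0.2021 = [0.0065 + 0.0297] / 0.2021 = 0.1793 ≈ 0.18
d₂ = d₁ − σ√T = 0.1793 − 0.2021 = -0.0228 ≈ -0.02
exp(−qT) = exp(−0.06·0.3333) = 0.9802;  exp(−rT) = exp(−0.088·0.3333) = 0.9711
N(d₁) = N(0.18) = 0.5714;  N(d₂) = N(-0.02) = 0.4920
C = 310·0.9802·0.5714 − 308·0.9711·0.4920 = 173.6267 − 147.1566 = 26.4701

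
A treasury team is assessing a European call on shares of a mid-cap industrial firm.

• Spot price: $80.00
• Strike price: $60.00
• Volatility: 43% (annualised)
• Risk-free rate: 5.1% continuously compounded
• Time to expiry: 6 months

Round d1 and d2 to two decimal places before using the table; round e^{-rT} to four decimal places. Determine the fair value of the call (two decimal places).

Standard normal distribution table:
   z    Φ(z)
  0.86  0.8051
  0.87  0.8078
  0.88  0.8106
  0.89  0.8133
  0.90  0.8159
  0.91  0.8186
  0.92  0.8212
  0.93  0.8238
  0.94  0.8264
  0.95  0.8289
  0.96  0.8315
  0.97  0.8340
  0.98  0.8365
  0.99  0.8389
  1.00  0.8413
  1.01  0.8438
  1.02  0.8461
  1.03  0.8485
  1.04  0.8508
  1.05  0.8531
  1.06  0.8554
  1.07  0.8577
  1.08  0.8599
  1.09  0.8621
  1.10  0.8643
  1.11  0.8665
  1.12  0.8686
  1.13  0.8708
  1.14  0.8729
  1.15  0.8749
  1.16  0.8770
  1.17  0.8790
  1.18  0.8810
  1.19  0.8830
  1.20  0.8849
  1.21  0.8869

σ√T = 0.43 × 0.7071 = 0.3041
d₁ = [ln(80/60) + (0.051 + 0.43²/2)·0.5] / 0.3041 = [0.2877 + 0.0717] / 0.3041 = 1.1820 which rounds to 1.18
d₂ = d₁ − σ√T = 1.1820 − 0.3041 = 0.8780 which rounds to 0.88
exp(−rT) = exp(−0.051·0.5) = 0.9748
N(d₁) = N(1.18) = 0.8810;  N(d₂) = N(0.88) = 0.8106
C = 80·0.8810 − 60·0.9748·0.8106 = 70.4800 − 47.4104 = 23.0696

$23.07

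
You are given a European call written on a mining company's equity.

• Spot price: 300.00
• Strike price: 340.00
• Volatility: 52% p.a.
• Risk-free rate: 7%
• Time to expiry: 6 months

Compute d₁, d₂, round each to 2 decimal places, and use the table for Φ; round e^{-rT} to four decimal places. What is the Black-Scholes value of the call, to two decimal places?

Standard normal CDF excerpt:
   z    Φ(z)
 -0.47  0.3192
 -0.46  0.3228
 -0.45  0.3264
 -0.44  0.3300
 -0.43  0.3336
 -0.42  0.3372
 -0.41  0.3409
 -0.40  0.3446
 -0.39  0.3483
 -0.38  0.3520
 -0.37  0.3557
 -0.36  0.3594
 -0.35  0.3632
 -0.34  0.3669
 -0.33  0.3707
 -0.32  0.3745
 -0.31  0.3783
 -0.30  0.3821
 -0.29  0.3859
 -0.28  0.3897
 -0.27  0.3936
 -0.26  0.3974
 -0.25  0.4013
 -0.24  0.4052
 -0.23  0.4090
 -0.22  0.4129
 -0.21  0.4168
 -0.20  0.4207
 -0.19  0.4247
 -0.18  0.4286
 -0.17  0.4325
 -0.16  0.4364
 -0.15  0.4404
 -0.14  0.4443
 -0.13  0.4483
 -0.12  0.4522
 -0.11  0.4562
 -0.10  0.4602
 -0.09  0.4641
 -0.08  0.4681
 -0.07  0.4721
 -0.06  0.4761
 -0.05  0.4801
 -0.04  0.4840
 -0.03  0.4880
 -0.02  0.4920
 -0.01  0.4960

T = 0.5;  σ√T = 0.3677
d₁ = [ln(300/340) + (0.07 + ½·0.52²)·0.5] / (σ√T) = (-0.1252 + 0.1026) / 0.3677 = -0.0614 → -0.06
d₂ = -0.0614 − 0.3677 = -0.4291 → -0.43
e^(−rT) = e^(−0.07·0.5) = 0.9656
C = 300·N(-0.06) − 340·0.9656·N(-0.43) = 300·0.4761 − 340·0.9656·0.3336 = 142.8300 − 109.5222 = 33.3078

33.31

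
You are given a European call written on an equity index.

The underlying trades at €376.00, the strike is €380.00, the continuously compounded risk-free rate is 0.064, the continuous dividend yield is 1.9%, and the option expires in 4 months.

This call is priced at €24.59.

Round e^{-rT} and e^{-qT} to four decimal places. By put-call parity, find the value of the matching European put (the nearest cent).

€22.94

e^(−qT) = e^(−0.019·0.3333) = 0.9937;  e^(−rT) = e^(−0.064·0.3333) = 0.9789
Put-call parity: C − P = S·e^(−qT) − K·e^(−rT) = 376·0.9937 − 380·0.9789 = 373.6312 − 371.9820 = 1.6492
P = C − (C − P) = 24.59 − (1.6492) = 22.9408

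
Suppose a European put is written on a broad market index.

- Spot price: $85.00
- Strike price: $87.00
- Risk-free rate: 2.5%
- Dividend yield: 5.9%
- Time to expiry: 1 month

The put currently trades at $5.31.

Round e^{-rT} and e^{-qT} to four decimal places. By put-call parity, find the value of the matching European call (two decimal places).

exp(−qT) = exp(−0.059·0.08333) = 0.9951;  exp(−rT) = exp(−0.025·0.08333) = 0.9979
Put-call parity: C − P = S·e^(−qT) − K·e^(−rT) = 85·0.9951 − 87·0.9979 = 84.5835 − 86.8173 = -2.2338
C = P + (C − P) = 5.31 + (-2.2338) = 3.0762

$3.08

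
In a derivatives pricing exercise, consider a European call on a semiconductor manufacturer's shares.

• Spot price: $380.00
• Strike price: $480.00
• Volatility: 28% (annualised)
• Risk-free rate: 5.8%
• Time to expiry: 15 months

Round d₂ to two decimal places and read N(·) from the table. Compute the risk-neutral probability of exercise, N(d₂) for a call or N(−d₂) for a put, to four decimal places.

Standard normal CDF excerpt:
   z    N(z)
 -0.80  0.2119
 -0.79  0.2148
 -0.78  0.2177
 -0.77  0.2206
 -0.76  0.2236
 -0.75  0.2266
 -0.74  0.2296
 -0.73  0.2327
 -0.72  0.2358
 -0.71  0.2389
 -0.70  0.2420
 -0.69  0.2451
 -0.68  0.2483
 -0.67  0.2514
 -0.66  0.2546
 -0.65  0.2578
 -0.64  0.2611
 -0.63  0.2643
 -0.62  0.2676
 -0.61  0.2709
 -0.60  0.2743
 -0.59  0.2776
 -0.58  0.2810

T = 1.25;  σ√T = 0.3130
d₁ = [ln(380/480) + (0.058 + 0.28²/2)·1.25] / 0.3130 = [-0.2336 + 0.1215] / 0.3130 = -0.3581 ⇒ -0.36
d₂ = d₁ − σ√T = -0.3581 − 0.3130 = -0.6712 ⇒ -0.67
Pr(exercise) under Q = N(d₂) = 0.2514

0.2514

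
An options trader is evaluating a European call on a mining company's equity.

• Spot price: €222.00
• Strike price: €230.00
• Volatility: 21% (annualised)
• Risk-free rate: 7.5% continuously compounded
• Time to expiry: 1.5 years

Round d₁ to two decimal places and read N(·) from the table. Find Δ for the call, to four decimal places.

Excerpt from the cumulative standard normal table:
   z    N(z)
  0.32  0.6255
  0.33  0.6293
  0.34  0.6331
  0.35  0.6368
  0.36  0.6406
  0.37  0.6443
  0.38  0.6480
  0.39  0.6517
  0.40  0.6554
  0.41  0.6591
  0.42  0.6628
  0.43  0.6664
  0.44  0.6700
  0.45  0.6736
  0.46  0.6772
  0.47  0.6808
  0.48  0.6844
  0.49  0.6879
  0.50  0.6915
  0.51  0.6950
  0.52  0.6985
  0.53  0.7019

σ√T = 0.21·√1.5 = 0.2572
d₁ = [ln(222/230) + (0.075 + 0.21²/2)·1.5] / 0.2572 = [-0.0354 + 0.1456] / 0.2572 = 0.4284 → 0.43
N(d₁) = N(0.43) = 0.6664
Δ_call = N(d₁) = 0.6664

0.6664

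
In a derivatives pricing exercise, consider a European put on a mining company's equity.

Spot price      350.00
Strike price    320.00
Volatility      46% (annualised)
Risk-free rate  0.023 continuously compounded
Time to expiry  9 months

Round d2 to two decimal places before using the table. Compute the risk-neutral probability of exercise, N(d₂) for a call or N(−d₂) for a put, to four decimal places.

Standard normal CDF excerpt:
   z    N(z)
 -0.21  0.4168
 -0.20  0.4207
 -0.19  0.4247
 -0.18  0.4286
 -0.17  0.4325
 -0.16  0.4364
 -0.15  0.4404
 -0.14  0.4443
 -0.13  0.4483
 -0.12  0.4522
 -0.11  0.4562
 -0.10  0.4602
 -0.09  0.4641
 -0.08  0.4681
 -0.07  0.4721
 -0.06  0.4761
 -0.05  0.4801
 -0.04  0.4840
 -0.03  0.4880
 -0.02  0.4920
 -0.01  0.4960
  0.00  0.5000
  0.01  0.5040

0.4721

σ√T = 0.46·√0.75 = 0.3984
d₁ = [ln(350/320) + (0.023 + ½·0.46²)·0.75] / (σ√T) = (0.0896 + 0.0966) / 0.3984 = 0.4674 ≈ 0.47
d₂ = 0.4674 − 0.3984 = 0.0691 ≈ 0.07
Risk-neutral Pr[S_T < K] = N(−d₂) = N(-0.07) = 0.4721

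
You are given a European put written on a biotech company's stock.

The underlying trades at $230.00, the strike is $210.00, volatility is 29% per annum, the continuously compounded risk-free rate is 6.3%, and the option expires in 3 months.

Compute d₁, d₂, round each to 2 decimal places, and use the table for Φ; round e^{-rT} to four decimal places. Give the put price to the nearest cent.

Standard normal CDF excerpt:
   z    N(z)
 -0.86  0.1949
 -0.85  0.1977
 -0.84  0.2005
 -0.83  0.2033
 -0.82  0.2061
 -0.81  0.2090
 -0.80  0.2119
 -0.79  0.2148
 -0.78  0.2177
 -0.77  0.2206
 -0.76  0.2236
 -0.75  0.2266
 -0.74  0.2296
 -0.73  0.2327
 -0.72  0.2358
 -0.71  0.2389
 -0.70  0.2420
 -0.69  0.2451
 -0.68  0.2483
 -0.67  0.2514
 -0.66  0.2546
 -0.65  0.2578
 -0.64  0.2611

$4.56

σ√T = 0.29 × 0.5000 = 0.1450
ln(S/K) + (r + σ²/2)T = ln(230/210) + (0.063 + 0.29²/2)·0.25 = 0.0910 + 0.0263 = 0.1172
d₁ = 0.1172 / 0.1450 = 0.8085 → 0.81
d₂ = d₁ − σ√T = 0.8085 − 0.1450 = 0.6635 → 0.66
e^(−rT) = e^(−0.063·0.25) = 0.9844
N(−d₂) = N(-0.66) = 0.2546;  N(−d₁) = N(-0.81) = 0.2090
P = 210·0.9844·0.2546 − 230·0.2090 = 52.6319 − 48.0700 = 4.5619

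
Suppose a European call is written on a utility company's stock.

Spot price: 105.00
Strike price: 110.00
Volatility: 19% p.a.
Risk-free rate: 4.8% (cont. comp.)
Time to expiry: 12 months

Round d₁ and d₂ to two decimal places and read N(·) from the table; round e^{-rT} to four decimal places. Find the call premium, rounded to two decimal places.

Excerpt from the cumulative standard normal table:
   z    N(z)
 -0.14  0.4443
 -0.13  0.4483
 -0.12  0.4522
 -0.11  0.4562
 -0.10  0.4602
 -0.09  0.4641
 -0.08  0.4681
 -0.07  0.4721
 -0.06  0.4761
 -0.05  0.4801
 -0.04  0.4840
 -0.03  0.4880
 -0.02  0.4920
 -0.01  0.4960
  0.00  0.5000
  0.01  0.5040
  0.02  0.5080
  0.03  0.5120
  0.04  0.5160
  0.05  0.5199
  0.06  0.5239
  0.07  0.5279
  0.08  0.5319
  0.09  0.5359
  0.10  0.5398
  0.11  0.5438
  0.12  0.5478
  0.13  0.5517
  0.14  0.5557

σ√T = 0.19 × 1.0000 = 0.1900
d₁ = [ln(105/110) + (0.048 + ½·0.19²)·1] / (σ√T) = (-0.0465 + 0.0660) / 0.1900 = 0.1028 ≈ 0.10
d₂ = 0.1028 − 0.1900 = -0.0872 ≈ -0.09
exp(−rT) = exp(−0.048·1) = 0.9531
C = 105·N(0.10) − 110·0.9531·N(-0.09) = 105·0.5398 − 110·0.9531·0.4641 = 56.6790 − 48.6567 = 8.0223

8.02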